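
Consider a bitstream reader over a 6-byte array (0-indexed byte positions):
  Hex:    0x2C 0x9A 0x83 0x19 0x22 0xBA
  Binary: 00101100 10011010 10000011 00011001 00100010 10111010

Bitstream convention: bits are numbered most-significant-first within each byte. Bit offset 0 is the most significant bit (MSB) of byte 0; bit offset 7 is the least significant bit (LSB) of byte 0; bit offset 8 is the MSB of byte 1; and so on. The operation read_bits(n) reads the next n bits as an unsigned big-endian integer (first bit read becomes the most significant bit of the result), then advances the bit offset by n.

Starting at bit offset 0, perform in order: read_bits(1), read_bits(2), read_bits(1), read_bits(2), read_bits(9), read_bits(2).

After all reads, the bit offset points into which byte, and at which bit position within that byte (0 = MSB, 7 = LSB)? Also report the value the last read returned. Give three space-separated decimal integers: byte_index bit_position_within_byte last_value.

Read 1: bits[0:1] width=1 -> value=0 (bin 0); offset now 1 = byte 0 bit 1; 47 bits remain
Read 2: bits[1:3] width=2 -> value=1 (bin 01); offset now 3 = byte 0 bit 3; 45 bits remain
Read 3: bits[3:4] width=1 -> value=0 (bin 0); offset now 4 = byte 0 bit 4; 44 bits remain
Read 4: bits[4:6] width=2 -> value=3 (bin 11); offset now 6 = byte 0 bit 6; 42 bits remain
Read 5: bits[6:15] width=9 -> value=77 (bin 001001101); offset now 15 = byte 1 bit 7; 33 bits remain
Read 6: bits[15:17] width=2 -> value=1 (bin 01); offset now 17 = byte 2 bit 1; 31 bits remain

Answer: 2 1 1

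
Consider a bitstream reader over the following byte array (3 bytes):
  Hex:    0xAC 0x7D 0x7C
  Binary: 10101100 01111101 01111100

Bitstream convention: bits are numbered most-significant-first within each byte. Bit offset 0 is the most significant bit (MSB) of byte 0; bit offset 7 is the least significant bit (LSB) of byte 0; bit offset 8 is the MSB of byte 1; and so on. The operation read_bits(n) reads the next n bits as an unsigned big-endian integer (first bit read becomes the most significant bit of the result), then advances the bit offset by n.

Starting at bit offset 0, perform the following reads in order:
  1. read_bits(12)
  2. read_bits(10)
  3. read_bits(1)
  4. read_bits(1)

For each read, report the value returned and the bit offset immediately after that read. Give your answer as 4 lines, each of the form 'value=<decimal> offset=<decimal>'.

Read 1: bits[0:12] width=12 -> value=2759 (bin 101011000111); offset now 12 = byte 1 bit 4; 12 bits remain
Read 2: bits[12:22] width=10 -> value=863 (bin 1101011111); offset now 22 = byte 2 bit 6; 2 bits remain
Read 3: bits[22:23] width=1 -> value=0 (bin 0); offset now 23 = byte 2 bit 7; 1 bits remain
Read 4: bits[23:24] width=1 -> value=0 (bin 0); offset now 24 = byte 3 bit 0; 0 bits remain

Answer: value=2759 offset=12
value=863 offset=22
value=0 offset=23
value=0 offset=24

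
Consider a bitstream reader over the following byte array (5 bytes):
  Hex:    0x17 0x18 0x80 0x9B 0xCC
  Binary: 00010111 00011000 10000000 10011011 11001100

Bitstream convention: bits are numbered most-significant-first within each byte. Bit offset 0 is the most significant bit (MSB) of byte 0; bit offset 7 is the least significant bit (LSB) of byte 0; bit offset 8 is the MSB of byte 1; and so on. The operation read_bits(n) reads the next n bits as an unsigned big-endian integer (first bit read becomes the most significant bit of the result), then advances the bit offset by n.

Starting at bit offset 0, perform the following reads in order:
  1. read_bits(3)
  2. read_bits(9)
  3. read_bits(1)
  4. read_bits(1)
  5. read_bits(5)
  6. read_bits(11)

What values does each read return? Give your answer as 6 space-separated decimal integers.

Answer: 0 369 1 0 4 38

Derivation:
Read 1: bits[0:3] width=3 -> value=0 (bin 000); offset now 3 = byte 0 bit 3; 37 bits remain
Read 2: bits[3:12] width=9 -> value=369 (bin 101110001); offset now 12 = byte 1 bit 4; 28 bits remain
Read 3: bits[12:13] width=1 -> value=1 (bin 1); offset now 13 = byte 1 bit 5; 27 bits remain
Read 4: bits[13:14] width=1 -> value=0 (bin 0); offset now 14 = byte 1 bit 6; 26 bits remain
Read 5: bits[14:19] width=5 -> value=4 (bin 00100); offset now 19 = byte 2 bit 3; 21 bits remain
Read 6: bits[19:30] width=11 -> value=38 (bin 00000100110); offset now 30 = byte 3 bit 6; 10 bits remain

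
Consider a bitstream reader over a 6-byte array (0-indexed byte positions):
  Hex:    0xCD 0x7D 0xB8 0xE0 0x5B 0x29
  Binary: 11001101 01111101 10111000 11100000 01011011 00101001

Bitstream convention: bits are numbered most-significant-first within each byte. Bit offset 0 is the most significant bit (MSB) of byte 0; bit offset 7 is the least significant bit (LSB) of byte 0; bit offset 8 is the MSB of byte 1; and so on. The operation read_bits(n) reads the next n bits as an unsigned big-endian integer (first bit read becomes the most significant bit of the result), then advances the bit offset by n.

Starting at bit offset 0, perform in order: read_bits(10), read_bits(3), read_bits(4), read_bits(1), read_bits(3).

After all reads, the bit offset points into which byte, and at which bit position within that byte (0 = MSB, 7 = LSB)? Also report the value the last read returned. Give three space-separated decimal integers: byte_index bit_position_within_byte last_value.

Read 1: bits[0:10] width=10 -> value=821 (bin 1100110101); offset now 10 = byte 1 bit 2; 38 bits remain
Read 2: bits[10:13] width=3 -> value=7 (bin 111); offset now 13 = byte 1 bit 5; 35 bits remain
Read 3: bits[13:17] width=4 -> value=11 (bin 1011); offset now 17 = byte 2 bit 1; 31 bits remain
Read 4: bits[17:18] width=1 -> value=0 (bin 0); offset now 18 = byte 2 bit 2; 30 bits remain
Read 5: bits[18:21] width=3 -> value=7 (bin 111); offset now 21 = byte 2 bit 5; 27 bits remain

Answer: 2 5 7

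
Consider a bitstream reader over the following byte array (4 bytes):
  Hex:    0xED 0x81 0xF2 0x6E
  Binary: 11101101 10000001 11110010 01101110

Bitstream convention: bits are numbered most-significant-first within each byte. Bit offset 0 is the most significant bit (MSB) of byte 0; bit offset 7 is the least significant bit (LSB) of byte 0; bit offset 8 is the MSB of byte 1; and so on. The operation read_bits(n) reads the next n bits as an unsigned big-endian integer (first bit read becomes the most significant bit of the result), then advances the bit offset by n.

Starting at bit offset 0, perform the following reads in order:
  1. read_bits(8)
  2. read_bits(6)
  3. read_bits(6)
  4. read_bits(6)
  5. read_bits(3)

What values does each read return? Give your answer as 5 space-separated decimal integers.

Read 1: bits[0:8] width=8 -> value=237 (bin 11101101); offset now 8 = byte 1 bit 0; 24 bits remain
Read 2: bits[8:14] width=6 -> value=32 (bin 100000); offset now 14 = byte 1 bit 6; 18 bits remain
Read 3: bits[14:20] width=6 -> value=31 (bin 011111); offset now 20 = byte 2 bit 4; 12 bits remain
Read 4: bits[20:26] width=6 -> value=9 (bin 001001); offset now 26 = byte 3 bit 2; 6 bits remain
Read 5: bits[26:29] width=3 -> value=5 (bin 101); offset now 29 = byte 3 bit 5; 3 bits remain

Answer: 237 32 31 9 5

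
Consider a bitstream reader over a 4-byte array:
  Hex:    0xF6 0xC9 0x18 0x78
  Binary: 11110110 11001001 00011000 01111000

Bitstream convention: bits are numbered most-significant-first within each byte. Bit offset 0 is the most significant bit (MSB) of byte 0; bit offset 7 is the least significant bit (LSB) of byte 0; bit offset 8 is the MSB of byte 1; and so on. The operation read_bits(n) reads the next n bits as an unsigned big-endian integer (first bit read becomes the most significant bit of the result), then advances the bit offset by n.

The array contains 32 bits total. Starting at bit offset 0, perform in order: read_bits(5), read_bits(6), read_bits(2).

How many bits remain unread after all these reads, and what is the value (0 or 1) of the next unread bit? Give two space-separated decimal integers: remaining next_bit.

Read 1: bits[0:5] width=5 -> value=30 (bin 11110); offset now 5 = byte 0 bit 5; 27 bits remain
Read 2: bits[5:11] width=6 -> value=54 (bin 110110); offset now 11 = byte 1 bit 3; 21 bits remain
Read 3: bits[11:13] width=2 -> value=1 (bin 01); offset now 13 = byte 1 bit 5; 19 bits remain

Answer: 19 0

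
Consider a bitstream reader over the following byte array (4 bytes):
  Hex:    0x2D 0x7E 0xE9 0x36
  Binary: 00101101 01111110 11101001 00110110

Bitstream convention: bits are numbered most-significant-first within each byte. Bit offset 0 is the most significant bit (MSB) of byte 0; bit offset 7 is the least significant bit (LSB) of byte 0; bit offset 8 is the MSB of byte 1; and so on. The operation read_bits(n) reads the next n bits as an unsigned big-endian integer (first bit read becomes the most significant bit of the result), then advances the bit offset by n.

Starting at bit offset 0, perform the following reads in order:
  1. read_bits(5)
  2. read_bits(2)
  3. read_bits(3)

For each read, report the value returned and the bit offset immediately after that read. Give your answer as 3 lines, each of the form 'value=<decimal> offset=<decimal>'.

Answer: value=5 offset=5
value=2 offset=7
value=5 offset=10

Derivation:
Read 1: bits[0:5] width=5 -> value=5 (bin 00101); offset now 5 = byte 0 bit 5; 27 bits remain
Read 2: bits[5:7] width=2 -> value=2 (bin 10); offset now 7 = byte 0 bit 7; 25 bits remain
Read 3: bits[7:10] width=3 -> value=5 (bin 101); offset now 10 = byte 1 bit 2; 22 bits remain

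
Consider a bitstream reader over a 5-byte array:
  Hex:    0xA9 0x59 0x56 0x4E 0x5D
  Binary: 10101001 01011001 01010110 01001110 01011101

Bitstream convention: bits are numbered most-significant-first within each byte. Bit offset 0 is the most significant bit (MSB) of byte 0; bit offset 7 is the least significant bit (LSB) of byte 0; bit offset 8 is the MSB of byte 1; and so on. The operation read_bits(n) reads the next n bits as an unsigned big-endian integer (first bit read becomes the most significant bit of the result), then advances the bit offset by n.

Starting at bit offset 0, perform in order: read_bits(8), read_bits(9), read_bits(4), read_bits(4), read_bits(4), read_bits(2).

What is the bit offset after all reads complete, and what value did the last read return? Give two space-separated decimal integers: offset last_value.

Answer: 31 3

Derivation:
Read 1: bits[0:8] width=8 -> value=169 (bin 10101001); offset now 8 = byte 1 bit 0; 32 bits remain
Read 2: bits[8:17] width=9 -> value=178 (bin 010110010); offset now 17 = byte 2 bit 1; 23 bits remain
Read 3: bits[17:21] width=4 -> value=10 (bin 1010); offset now 21 = byte 2 bit 5; 19 bits remain
Read 4: bits[21:25] width=4 -> value=12 (bin 1100); offset now 25 = byte 3 bit 1; 15 bits remain
Read 5: bits[25:29] width=4 -> value=9 (bin 1001); offset now 29 = byte 3 bit 5; 11 bits remain
Read 6: bits[29:31] width=2 -> value=3 (bin 11); offset now 31 = byte 3 bit 7; 9 bits remain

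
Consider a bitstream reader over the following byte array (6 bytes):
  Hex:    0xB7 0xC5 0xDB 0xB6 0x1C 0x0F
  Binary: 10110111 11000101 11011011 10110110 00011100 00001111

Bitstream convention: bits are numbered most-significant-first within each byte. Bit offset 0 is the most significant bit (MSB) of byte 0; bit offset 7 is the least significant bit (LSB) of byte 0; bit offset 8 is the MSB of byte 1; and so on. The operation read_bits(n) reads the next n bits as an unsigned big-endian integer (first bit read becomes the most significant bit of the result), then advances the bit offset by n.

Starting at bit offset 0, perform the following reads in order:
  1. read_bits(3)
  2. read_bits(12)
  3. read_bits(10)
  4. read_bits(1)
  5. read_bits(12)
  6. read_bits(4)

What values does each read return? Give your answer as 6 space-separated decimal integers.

Answer: 5 3042 951 0 3463 0

Derivation:
Read 1: bits[0:3] width=3 -> value=5 (bin 101); offset now 3 = byte 0 bit 3; 45 bits remain
Read 2: bits[3:15] width=12 -> value=3042 (bin 101111100010); offset now 15 = byte 1 bit 7; 33 bits remain
Read 3: bits[15:25] width=10 -> value=951 (bin 1110110111); offset now 25 = byte 3 bit 1; 23 bits remain
Read 4: bits[25:26] width=1 -> value=0 (bin 0); offset now 26 = byte 3 bit 2; 22 bits remain
Read 5: bits[26:38] width=12 -> value=3463 (bin 110110000111); offset now 38 = byte 4 bit 6; 10 bits remain
Read 6: bits[38:42] width=4 -> value=0 (bin 0000); offset now 42 = byte 5 bit 2; 6 bits remain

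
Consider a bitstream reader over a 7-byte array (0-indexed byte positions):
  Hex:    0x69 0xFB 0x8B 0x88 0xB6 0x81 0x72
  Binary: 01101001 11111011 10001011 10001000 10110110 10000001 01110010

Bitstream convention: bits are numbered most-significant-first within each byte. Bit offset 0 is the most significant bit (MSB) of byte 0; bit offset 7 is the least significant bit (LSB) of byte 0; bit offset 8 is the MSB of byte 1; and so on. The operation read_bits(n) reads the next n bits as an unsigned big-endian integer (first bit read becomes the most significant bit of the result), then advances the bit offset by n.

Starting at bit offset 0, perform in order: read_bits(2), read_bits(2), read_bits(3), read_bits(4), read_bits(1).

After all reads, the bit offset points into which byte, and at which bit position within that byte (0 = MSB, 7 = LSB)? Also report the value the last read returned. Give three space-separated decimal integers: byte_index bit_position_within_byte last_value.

Answer: 1 4 1

Derivation:
Read 1: bits[0:2] width=2 -> value=1 (bin 01); offset now 2 = byte 0 bit 2; 54 bits remain
Read 2: bits[2:4] width=2 -> value=2 (bin 10); offset now 4 = byte 0 bit 4; 52 bits remain
Read 3: bits[4:7] width=3 -> value=4 (bin 100); offset now 7 = byte 0 bit 7; 49 bits remain
Read 4: bits[7:11] width=4 -> value=15 (bin 1111); offset now 11 = byte 1 bit 3; 45 bits remain
Read 5: bits[11:12] width=1 -> value=1 (bin 1); offset now 12 = byte 1 bit 4; 44 bits remain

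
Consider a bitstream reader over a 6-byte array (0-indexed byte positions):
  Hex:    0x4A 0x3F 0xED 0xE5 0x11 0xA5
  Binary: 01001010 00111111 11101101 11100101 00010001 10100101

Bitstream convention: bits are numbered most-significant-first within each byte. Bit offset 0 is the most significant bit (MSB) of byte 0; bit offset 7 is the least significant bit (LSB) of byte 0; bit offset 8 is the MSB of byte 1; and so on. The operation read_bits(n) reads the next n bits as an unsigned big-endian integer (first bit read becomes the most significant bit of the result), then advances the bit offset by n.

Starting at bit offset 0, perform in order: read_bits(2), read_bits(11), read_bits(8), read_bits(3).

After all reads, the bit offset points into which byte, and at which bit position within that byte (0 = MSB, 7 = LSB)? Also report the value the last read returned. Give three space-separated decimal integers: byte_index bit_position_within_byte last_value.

Read 1: bits[0:2] width=2 -> value=1 (bin 01); offset now 2 = byte 0 bit 2; 46 bits remain
Read 2: bits[2:13] width=11 -> value=327 (bin 00101000111); offset now 13 = byte 1 bit 5; 35 bits remain
Read 3: bits[13:21] width=8 -> value=253 (bin 11111101); offset now 21 = byte 2 bit 5; 27 bits remain
Read 4: bits[21:24] width=3 -> value=5 (bin 101); offset now 24 = byte 3 bit 0; 24 bits remain

Answer: 3 0 5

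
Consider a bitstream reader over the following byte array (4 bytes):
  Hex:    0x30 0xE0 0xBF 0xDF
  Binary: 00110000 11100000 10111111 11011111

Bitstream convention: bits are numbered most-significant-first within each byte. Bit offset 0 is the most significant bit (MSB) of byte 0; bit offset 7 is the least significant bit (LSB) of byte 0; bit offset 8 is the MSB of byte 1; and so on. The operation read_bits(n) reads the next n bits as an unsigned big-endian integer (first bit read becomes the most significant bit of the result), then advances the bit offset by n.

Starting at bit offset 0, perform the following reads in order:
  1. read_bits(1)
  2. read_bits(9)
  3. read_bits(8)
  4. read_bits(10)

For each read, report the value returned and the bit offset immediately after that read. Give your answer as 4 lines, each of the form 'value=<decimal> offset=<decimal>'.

Answer: value=0 offset=1
value=195 offset=10
value=130 offset=18
value=1021 offset=28

Derivation:
Read 1: bits[0:1] width=1 -> value=0 (bin 0); offset now 1 = byte 0 bit 1; 31 bits remain
Read 2: bits[1:10] width=9 -> value=195 (bin 011000011); offset now 10 = byte 1 bit 2; 22 bits remain
Read 3: bits[10:18] width=8 -> value=130 (bin 10000010); offset now 18 = byte 2 bit 2; 14 bits remain
Read 4: bits[18:28] width=10 -> value=1021 (bin 1111111101); offset now 28 = byte 3 bit 4; 4 bits remain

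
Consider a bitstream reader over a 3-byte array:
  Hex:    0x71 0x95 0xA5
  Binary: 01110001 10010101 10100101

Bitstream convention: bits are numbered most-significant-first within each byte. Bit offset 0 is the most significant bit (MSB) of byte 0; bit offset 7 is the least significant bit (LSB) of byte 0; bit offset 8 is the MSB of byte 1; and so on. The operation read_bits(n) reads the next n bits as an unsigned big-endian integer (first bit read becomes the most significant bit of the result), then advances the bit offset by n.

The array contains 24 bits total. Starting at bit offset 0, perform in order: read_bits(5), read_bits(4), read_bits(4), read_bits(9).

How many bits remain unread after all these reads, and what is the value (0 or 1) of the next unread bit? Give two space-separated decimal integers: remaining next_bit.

Answer: 2 0

Derivation:
Read 1: bits[0:5] width=5 -> value=14 (bin 01110); offset now 5 = byte 0 bit 5; 19 bits remain
Read 2: bits[5:9] width=4 -> value=3 (bin 0011); offset now 9 = byte 1 bit 1; 15 bits remain
Read 3: bits[9:13] width=4 -> value=2 (bin 0010); offset now 13 = byte 1 bit 5; 11 bits remain
Read 4: bits[13:22] width=9 -> value=361 (bin 101101001); offset now 22 = byte 2 bit 6; 2 bits remain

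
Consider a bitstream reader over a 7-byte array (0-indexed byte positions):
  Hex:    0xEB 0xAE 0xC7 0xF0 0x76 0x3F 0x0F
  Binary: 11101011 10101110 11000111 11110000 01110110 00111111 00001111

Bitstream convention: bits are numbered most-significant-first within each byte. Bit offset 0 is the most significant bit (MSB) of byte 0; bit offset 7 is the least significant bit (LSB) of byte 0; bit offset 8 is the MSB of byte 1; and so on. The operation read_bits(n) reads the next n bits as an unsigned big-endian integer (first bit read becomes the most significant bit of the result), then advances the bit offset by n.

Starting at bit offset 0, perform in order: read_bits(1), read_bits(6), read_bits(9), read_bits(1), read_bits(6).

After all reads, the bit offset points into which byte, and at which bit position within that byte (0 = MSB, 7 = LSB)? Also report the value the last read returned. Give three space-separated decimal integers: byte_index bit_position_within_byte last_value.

Read 1: bits[0:1] width=1 -> value=1 (bin 1); offset now 1 = byte 0 bit 1; 55 bits remain
Read 2: bits[1:7] width=6 -> value=53 (bin 110101); offset now 7 = byte 0 bit 7; 49 bits remain
Read 3: bits[7:16] width=9 -> value=430 (bin 110101110); offset now 16 = byte 2 bit 0; 40 bits remain
Read 4: bits[16:17] width=1 -> value=1 (bin 1); offset now 17 = byte 2 bit 1; 39 bits remain
Read 5: bits[17:23] width=6 -> value=35 (bin 100011); offset now 23 = byte 2 bit 7; 33 bits remain

Answer: 2 7 35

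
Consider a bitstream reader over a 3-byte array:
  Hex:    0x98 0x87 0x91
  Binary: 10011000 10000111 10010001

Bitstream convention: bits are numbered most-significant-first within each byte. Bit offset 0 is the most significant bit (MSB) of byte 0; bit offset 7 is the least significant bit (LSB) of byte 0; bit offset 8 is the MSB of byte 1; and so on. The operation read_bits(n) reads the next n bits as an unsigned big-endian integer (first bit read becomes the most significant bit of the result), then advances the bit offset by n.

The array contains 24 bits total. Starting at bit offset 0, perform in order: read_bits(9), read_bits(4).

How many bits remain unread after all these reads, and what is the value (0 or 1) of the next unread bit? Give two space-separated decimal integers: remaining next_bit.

Read 1: bits[0:9] width=9 -> value=305 (bin 100110001); offset now 9 = byte 1 bit 1; 15 bits remain
Read 2: bits[9:13] width=4 -> value=0 (bin 0000); offset now 13 = byte 1 bit 5; 11 bits remain

Answer: 11 1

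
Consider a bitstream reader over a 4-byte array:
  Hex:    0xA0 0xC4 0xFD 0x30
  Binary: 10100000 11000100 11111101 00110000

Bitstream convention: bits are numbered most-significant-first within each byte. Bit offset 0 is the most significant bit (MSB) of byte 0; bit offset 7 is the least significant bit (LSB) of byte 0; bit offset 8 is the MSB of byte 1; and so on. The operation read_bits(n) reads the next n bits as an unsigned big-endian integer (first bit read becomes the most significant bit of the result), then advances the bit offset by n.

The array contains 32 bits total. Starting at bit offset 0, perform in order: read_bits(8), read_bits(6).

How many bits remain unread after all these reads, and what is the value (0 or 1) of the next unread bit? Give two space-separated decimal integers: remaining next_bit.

Read 1: bits[0:8] width=8 -> value=160 (bin 10100000); offset now 8 = byte 1 bit 0; 24 bits remain
Read 2: bits[8:14] width=6 -> value=49 (bin 110001); offset now 14 = byte 1 bit 6; 18 bits remain

Answer: 18 0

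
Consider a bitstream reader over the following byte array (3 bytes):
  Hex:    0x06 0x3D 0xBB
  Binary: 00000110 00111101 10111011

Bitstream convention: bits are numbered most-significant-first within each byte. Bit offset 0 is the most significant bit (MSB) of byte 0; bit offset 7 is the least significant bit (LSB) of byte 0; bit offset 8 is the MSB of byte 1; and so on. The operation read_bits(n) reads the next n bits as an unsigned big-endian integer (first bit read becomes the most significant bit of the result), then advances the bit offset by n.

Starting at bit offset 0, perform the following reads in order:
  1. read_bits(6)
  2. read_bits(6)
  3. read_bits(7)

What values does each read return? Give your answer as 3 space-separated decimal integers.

Read 1: bits[0:6] width=6 -> value=1 (bin 000001); offset now 6 = byte 0 bit 6; 18 bits remain
Read 2: bits[6:12] width=6 -> value=35 (bin 100011); offset now 12 = byte 1 bit 4; 12 bits remain
Read 3: bits[12:19] width=7 -> value=109 (bin 1101101); offset now 19 = byte 2 bit 3; 5 bits remain

Answer: 1 35 109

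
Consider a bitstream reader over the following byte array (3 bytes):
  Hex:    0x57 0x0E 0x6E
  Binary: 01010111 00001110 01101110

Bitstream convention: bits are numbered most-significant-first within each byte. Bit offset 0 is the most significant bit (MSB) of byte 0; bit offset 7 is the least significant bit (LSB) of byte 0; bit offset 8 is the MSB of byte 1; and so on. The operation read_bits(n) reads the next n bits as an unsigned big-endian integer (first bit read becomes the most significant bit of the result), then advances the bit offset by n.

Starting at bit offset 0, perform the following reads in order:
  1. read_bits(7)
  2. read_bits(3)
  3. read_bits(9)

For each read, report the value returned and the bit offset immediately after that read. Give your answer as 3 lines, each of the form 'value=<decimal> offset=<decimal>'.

Read 1: bits[0:7] width=7 -> value=43 (bin 0101011); offset now 7 = byte 0 bit 7; 17 bits remain
Read 2: bits[7:10] width=3 -> value=4 (bin 100); offset now 10 = byte 1 bit 2; 14 bits remain
Read 3: bits[10:19] width=9 -> value=115 (bin 001110011); offset now 19 = byte 2 bit 3; 5 bits remain

Answer: value=43 offset=7
value=4 offset=10
value=115 offset=19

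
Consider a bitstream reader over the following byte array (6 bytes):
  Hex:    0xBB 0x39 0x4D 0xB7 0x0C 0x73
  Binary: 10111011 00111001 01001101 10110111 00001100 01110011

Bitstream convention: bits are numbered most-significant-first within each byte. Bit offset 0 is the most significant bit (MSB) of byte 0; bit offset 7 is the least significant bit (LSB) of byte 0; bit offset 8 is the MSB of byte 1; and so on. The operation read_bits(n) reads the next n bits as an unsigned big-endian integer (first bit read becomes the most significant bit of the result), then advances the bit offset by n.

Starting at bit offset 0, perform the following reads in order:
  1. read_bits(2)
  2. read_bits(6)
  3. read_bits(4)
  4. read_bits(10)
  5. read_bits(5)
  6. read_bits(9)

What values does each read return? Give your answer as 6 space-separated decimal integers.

Read 1: bits[0:2] width=2 -> value=2 (bin 10); offset now 2 = byte 0 bit 2; 46 bits remain
Read 2: bits[2:8] width=6 -> value=59 (bin 111011); offset now 8 = byte 1 bit 0; 40 bits remain
Read 3: bits[8:12] width=4 -> value=3 (bin 0011); offset now 12 = byte 1 bit 4; 36 bits remain
Read 4: bits[12:22] width=10 -> value=595 (bin 1001010011); offset now 22 = byte 2 bit 6; 26 bits remain
Read 5: bits[22:27] width=5 -> value=13 (bin 01101); offset now 27 = byte 3 bit 3; 21 bits remain
Read 6: bits[27:36] width=9 -> value=368 (bin 101110000); offset now 36 = byte 4 bit 4; 12 bits remain

Answer: 2 59 3 595 13 368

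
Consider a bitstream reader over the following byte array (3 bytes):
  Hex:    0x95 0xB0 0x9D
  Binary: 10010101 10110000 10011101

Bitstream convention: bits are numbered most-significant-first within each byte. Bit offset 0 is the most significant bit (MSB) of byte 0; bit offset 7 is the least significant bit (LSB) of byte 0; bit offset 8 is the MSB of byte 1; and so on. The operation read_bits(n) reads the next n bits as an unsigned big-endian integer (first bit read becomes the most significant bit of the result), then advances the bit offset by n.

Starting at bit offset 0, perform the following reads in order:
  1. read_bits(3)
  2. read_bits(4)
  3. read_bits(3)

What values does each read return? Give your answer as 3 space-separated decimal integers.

Read 1: bits[0:3] width=3 -> value=4 (bin 100); offset now 3 = byte 0 bit 3; 21 bits remain
Read 2: bits[3:7] width=4 -> value=10 (bin 1010); offset now 7 = byte 0 bit 7; 17 bits remain
Read 3: bits[7:10] width=3 -> value=6 (bin 110); offset now 10 = byte 1 bit 2; 14 bits remain

Answer: 4 10 6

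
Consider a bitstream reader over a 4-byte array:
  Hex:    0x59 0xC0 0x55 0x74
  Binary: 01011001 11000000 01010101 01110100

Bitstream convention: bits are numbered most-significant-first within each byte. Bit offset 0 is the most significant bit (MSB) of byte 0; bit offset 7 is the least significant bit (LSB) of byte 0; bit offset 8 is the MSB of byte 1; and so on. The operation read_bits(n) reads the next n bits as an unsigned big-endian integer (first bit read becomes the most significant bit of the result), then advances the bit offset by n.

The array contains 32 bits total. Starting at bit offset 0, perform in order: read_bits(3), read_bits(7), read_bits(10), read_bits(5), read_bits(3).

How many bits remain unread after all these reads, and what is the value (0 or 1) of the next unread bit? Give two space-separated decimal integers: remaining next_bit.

Read 1: bits[0:3] width=3 -> value=2 (bin 010); offset now 3 = byte 0 bit 3; 29 bits remain
Read 2: bits[3:10] width=7 -> value=103 (bin 1100111); offset now 10 = byte 1 bit 2; 22 bits remain
Read 3: bits[10:20] width=10 -> value=5 (bin 0000000101); offset now 20 = byte 2 bit 4; 12 bits remain
Read 4: bits[20:25] width=5 -> value=10 (bin 01010); offset now 25 = byte 3 bit 1; 7 bits remain
Read 5: bits[25:28] width=3 -> value=7 (bin 111); offset now 28 = byte 3 bit 4; 4 bits remain

Answer: 4 0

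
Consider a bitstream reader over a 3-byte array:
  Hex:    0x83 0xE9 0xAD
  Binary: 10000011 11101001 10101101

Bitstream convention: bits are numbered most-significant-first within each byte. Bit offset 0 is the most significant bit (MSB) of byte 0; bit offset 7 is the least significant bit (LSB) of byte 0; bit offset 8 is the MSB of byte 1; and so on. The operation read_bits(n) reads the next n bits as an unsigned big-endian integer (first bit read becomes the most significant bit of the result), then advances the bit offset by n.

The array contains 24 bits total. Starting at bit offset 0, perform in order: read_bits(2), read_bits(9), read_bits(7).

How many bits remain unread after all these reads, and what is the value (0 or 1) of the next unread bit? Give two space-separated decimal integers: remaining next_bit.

Read 1: bits[0:2] width=2 -> value=2 (bin 10); offset now 2 = byte 0 bit 2; 22 bits remain
Read 2: bits[2:11] width=9 -> value=31 (bin 000011111); offset now 11 = byte 1 bit 3; 13 bits remain
Read 3: bits[11:18] width=7 -> value=38 (bin 0100110); offset now 18 = byte 2 bit 2; 6 bits remain

Answer: 6 1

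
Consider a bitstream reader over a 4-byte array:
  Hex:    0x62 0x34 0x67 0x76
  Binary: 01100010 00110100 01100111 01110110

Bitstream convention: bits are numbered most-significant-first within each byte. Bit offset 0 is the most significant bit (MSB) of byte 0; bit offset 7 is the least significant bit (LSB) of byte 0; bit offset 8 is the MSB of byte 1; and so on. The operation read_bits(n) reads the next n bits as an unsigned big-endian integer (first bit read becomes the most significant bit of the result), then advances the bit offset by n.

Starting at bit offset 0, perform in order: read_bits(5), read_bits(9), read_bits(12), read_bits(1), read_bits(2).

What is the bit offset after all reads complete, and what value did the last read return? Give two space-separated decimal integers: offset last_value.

Answer: 29 2

Derivation:
Read 1: bits[0:5] width=5 -> value=12 (bin 01100); offset now 5 = byte 0 bit 5; 27 bits remain
Read 2: bits[5:14] width=9 -> value=141 (bin 010001101); offset now 14 = byte 1 bit 6; 18 bits remain
Read 3: bits[14:26] width=12 -> value=413 (bin 000110011101); offset now 26 = byte 3 bit 2; 6 bits remain
Read 4: bits[26:27] width=1 -> value=1 (bin 1); offset now 27 = byte 3 bit 3; 5 bits remain
Read 5: bits[27:29] width=2 -> value=2 (bin 10); offset now 29 = byte 3 bit 5; 3 bits remain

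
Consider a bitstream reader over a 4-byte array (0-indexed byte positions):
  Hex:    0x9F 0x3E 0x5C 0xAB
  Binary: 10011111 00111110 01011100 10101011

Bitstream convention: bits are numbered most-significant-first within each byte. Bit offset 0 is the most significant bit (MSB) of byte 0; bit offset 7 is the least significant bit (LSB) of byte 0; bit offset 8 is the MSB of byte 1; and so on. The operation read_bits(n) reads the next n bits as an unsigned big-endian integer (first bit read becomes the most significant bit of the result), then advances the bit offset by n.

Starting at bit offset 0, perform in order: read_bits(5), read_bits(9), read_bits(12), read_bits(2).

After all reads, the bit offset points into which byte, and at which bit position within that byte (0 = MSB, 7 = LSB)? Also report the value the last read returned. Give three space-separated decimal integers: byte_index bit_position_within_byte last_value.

Answer: 3 4 2

Derivation:
Read 1: bits[0:5] width=5 -> value=19 (bin 10011); offset now 5 = byte 0 bit 5; 27 bits remain
Read 2: bits[5:14] width=9 -> value=463 (bin 111001111); offset now 14 = byte 1 bit 6; 18 bits remain
Read 3: bits[14:26] width=12 -> value=2418 (bin 100101110010); offset now 26 = byte 3 bit 2; 6 bits remain
Read 4: bits[26:28] width=2 -> value=2 (bin 10); offset now 28 = byte 3 bit 4; 4 bits remain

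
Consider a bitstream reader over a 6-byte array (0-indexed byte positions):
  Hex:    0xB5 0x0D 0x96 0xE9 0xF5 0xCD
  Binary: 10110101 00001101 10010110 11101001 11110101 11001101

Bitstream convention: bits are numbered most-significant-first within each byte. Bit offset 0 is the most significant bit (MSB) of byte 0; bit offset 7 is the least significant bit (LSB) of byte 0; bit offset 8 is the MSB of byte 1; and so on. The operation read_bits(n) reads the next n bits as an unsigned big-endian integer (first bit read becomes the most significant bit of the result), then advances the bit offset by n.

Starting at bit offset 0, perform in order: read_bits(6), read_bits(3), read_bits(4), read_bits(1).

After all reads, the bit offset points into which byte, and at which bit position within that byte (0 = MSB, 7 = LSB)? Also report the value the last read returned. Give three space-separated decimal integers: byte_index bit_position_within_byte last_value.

Answer: 1 6 1

Derivation:
Read 1: bits[0:6] width=6 -> value=45 (bin 101101); offset now 6 = byte 0 bit 6; 42 bits remain
Read 2: bits[6:9] width=3 -> value=2 (bin 010); offset now 9 = byte 1 bit 1; 39 bits remain
Read 3: bits[9:13] width=4 -> value=1 (bin 0001); offset now 13 = byte 1 bit 5; 35 bits remain
Read 4: bits[13:14] width=1 -> value=1 (bin 1); offset now 14 = byte 1 bit 6; 34 bits remain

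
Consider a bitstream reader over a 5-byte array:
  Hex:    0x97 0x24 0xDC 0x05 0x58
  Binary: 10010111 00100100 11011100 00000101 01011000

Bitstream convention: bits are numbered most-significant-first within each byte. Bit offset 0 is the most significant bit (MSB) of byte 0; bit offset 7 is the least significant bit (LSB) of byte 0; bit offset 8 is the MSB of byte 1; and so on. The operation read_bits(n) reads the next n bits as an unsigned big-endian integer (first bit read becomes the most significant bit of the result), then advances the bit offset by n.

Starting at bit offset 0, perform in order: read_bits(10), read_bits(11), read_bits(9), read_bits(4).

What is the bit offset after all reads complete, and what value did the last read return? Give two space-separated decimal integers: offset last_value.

Read 1: bits[0:10] width=10 -> value=604 (bin 1001011100); offset now 10 = byte 1 bit 2; 30 bits remain
Read 2: bits[10:21] width=11 -> value=1179 (bin 10010011011); offset now 21 = byte 2 bit 5; 19 bits remain
Read 3: bits[21:30] width=9 -> value=257 (bin 100000001); offset now 30 = byte 3 bit 6; 10 bits remain
Read 4: bits[30:34] width=4 -> value=5 (bin 0101); offset now 34 = byte 4 bit 2; 6 bits remain

Answer: 34 5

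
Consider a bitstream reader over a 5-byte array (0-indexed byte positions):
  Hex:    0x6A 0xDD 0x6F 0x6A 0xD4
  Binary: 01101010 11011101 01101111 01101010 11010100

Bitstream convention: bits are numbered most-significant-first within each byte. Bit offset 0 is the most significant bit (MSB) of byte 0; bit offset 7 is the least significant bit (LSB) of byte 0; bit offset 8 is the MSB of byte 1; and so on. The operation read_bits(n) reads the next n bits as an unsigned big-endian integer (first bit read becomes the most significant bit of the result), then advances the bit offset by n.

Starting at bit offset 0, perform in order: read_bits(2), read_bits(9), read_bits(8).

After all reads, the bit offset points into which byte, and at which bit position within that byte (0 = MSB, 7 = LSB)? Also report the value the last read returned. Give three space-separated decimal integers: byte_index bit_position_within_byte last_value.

Read 1: bits[0:2] width=2 -> value=1 (bin 01); offset now 2 = byte 0 bit 2; 38 bits remain
Read 2: bits[2:11] width=9 -> value=342 (bin 101010110); offset now 11 = byte 1 bit 3; 29 bits remain
Read 3: bits[11:19] width=8 -> value=235 (bin 11101011); offset now 19 = byte 2 bit 3; 21 bits remain

Answer: 2 3 235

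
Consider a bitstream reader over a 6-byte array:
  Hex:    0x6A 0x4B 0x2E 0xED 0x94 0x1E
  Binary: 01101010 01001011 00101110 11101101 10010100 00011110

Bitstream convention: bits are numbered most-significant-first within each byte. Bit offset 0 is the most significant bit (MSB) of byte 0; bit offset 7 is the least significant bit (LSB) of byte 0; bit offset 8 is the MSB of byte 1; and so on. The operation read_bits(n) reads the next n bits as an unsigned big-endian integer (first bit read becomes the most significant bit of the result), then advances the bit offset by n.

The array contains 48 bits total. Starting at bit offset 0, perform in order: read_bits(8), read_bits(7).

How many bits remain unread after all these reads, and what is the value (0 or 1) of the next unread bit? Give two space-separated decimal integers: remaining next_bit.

Read 1: bits[0:8] width=8 -> value=106 (bin 01101010); offset now 8 = byte 1 bit 0; 40 bits remain
Read 2: bits[8:15] width=7 -> value=37 (bin 0100101); offset now 15 = byte 1 bit 7; 33 bits remain

Answer: 33 1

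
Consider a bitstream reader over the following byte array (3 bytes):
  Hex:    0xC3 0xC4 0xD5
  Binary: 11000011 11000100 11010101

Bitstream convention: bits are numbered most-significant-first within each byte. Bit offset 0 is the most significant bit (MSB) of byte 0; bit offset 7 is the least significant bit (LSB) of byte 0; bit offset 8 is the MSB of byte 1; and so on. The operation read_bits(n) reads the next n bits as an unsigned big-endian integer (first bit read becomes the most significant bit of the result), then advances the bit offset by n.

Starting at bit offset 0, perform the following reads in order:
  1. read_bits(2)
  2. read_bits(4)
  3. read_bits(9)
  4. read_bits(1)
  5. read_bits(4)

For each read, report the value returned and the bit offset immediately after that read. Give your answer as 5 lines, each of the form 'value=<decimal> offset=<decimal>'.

Answer: value=3 offset=2
value=0 offset=6
value=482 offset=15
value=0 offset=16
value=13 offset=20

Derivation:
Read 1: bits[0:2] width=2 -> value=3 (bin 11); offset now 2 = byte 0 bit 2; 22 bits remain
Read 2: bits[2:6] width=4 -> value=0 (bin 0000); offset now 6 = byte 0 bit 6; 18 bits remain
Read 3: bits[6:15] width=9 -> value=482 (bin 111100010); offset now 15 = byte 1 bit 7; 9 bits remain
Read 4: bits[15:16] width=1 -> value=0 (bin 0); offset now 16 = byte 2 bit 0; 8 bits remain
Read 5: bits[16:20] width=4 -> value=13 (bin 1101); offset now 20 = byte 2 bit 4; 4 bits remain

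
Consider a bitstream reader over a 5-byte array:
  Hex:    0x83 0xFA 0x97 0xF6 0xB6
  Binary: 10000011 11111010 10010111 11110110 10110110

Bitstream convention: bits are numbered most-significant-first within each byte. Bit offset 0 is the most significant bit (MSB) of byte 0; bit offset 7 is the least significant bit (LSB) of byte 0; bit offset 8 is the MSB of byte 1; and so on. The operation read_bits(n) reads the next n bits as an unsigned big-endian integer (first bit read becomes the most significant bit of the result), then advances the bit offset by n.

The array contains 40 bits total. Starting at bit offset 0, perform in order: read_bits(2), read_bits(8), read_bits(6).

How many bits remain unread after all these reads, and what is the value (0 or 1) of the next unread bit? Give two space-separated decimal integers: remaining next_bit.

Read 1: bits[0:2] width=2 -> value=2 (bin 10); offset now 2 = byte 0 bit 2; 38 bits remain
Read 2: bits[2:10] width=8 -> value=15 (bin 00001111); offset now 10 = byte 1 bit 2; 30 bits remain
Read 3: bits[10:16] width=6 -> value=58 (bin 111010); offset now 16 = byte 2 bit 0; 24 bits remain

Answer: 24 1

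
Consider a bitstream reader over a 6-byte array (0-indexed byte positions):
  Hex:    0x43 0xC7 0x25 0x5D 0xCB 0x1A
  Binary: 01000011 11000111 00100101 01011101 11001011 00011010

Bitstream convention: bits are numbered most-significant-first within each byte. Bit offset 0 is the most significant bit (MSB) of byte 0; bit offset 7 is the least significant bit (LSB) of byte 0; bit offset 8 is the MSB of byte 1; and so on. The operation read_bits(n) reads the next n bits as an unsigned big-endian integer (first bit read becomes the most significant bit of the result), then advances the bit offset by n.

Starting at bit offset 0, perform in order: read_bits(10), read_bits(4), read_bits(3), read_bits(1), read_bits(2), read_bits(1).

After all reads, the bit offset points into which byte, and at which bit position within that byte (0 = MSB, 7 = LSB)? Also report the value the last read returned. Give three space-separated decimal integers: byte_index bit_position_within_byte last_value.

Read 1: bits[0:10] width=10 -> value=271 (bin 0100001111); offset now 10 = byte 1 bit 2; 38 bits remain
Read 2: bits[10:14] width=4 -> value=1 (bin 0001); offset now 14 = byte 1 bit 6; 34 bits remain
Read 3: bits[14:17] width=3 -> value=6 (bin 110); offset now 17 = byte 2 bit 1; 31 bits remain
Read 4: bits[17:18] width=1 -> value=0 (bin 0); offset now 18 = byte 2 bit 2; 30 bits remain
Read 5: bits[18:20] width=2 -> value=2 (bin 10); offset now 20 = byte 2 bit 4; 28 bits remain
Read 6: bits[20:21] width=1 -> value=0 (bin 0); offset now 21 = byte 2 bit 5; 27 bits remain

Answer: 2 5 0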